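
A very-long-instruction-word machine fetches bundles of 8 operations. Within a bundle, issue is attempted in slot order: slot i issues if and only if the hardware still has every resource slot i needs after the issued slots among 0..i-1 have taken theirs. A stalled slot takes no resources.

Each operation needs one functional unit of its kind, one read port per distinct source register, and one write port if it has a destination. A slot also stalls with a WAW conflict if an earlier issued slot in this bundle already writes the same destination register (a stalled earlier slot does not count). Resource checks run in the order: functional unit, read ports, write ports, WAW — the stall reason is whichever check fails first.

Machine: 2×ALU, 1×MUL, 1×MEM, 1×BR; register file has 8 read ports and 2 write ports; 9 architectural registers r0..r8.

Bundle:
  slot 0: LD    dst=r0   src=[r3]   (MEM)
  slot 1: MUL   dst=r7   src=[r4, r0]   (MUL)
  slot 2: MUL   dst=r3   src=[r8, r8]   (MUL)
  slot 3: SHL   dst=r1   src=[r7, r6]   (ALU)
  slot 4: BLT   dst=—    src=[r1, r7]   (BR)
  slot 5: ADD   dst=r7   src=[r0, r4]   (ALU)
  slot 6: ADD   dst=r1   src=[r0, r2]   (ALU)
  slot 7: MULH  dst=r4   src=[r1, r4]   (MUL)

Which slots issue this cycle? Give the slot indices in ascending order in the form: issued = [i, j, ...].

#0 MEM src=r3 dispatched  <A:2 Mu:1 Ld:0 B:1 rd:7 wr:1>
#1 MUL src=r4,r0 dispatched  <A:2 Mu:0 Ld:0 B:1 rd:5 wr:0>
#2 MUL src=r8,r8 held:FU  <A:2 Mu:0 Ld:0 B:1 rd:5 wr:0>
#3 ALU src=r7,r6 held:WR_PORT  <A:2 Mu:0 Ld:0 B:1 rd:5 wr:0>
#4 BR src=r1,r7 dispatched  <A:2 Mu:0 Ld:0 B:0 rd:3 wr:0>
#5 ALU src=r0,r4 held:WR_PORT  <A:2 Mu:0 Ld:0 B:0 rd:3 wr:0>
#6 ALU src=r0,r2 held:WR_PORT  <A:2 Mu:0 Ld:0 B:0 rd:3 wr:0>
#7 MUL src=r1,r4 held:FU  <A:2 Mu:0 Ld:0 B:0 rd:3 wr:0>

issued = [0, 1, 4]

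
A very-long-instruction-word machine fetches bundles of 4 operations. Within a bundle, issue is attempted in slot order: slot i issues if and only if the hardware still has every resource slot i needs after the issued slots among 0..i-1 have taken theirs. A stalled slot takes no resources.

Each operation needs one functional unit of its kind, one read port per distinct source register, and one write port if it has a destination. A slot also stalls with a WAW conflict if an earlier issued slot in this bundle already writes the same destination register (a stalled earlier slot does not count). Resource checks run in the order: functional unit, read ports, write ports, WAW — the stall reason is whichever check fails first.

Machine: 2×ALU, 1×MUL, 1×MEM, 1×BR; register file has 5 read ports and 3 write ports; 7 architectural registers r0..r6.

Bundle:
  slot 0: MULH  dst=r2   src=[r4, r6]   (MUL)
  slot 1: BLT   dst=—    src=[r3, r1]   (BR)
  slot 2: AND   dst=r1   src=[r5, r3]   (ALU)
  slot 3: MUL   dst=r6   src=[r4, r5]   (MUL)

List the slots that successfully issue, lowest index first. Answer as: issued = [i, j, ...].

slot 0 (MUL): ISSUE — free A2,Mu0,Ld1,B1 rp3 wp2
slot 1 (BR): ISSUE — free A2,Mu0,Ld1,B0 rp1 wp2
slot 2 (ALU): stall RD_PORT — free A2,Mu0,Ld1,B0 rp1 wp2
slot 3 (MUL): stall FU — free A2,Mu0,Ld1,B0 rp1 wp2

issued = [0, 1]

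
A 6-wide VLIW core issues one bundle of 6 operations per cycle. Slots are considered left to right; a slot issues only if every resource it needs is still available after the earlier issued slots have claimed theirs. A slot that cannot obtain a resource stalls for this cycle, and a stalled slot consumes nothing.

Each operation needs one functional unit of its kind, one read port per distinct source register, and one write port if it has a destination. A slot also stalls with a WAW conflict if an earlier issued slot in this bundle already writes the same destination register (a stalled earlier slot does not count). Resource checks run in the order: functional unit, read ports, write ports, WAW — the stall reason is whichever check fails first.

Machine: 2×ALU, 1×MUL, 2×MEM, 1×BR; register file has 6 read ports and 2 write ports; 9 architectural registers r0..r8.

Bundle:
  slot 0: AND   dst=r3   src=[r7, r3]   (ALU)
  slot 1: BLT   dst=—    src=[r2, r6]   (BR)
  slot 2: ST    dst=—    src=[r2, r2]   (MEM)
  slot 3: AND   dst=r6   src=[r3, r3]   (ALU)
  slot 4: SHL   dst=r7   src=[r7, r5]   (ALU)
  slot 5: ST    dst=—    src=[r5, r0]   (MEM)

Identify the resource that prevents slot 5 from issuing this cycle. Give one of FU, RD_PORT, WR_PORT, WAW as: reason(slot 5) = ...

reason(slot 5) = RD_PORT

slot 0 (ALU): ISSUE — free A1,Mu1,Ld2,B1 rp4 wp1
slot 1 (BR): ISSUE — free A1,Mu1,Ld2,B0 rp2 wp1
slot 2 (MEM): ISSUE — free A1,Mu1,Ld1,B0 rp1 wp1
slot 3 (ALU): ISSUE — free A0,Mu1,Ld1,B0 rp0 wp0
slot 4 (ALU): stall FU — free A0,Mu1,Ld1,B0 rp0 wp0
slot 5 (MEM): stall RD_PORT — free A0,Mu1,Ld1,B0 rp0 wp0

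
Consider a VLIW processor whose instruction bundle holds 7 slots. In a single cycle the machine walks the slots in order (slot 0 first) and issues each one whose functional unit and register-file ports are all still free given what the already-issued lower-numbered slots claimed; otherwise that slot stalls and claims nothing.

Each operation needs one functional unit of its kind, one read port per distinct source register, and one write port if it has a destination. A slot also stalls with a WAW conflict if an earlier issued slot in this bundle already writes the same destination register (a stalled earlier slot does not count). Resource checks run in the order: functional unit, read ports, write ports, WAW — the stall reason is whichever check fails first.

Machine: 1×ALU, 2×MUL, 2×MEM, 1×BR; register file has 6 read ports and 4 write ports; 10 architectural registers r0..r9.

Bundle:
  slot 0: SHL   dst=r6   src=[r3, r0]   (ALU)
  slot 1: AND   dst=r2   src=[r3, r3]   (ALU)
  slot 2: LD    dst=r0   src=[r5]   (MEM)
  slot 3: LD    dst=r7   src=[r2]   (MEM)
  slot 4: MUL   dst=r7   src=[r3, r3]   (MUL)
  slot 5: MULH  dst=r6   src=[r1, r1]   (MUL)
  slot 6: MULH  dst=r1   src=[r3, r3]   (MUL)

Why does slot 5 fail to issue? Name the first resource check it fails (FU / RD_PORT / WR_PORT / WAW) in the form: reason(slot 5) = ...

slot 0 (ALU): ISSUE — free A0,Mu2,Ld2,B1 rp4 wp3
slot 1 (ALU): stall FU — free A0,Mu2,Ld2,B1 rp4 wp3
slot 2 (MEM): ISSUE — free A0,Mu2,Ld1,B1 rp3 wp2
slot 3 (MEM): ISSUE — free A0,Mu2,Ld0,B1 rp2 wp1
slot 4 (MUL): stall WAW — free A0,Mu2,Ld0,B1 rp2 wp1
slot 5 (MUL): stall WAW — free A0,Mu2,Ld0,B1 rp2 wp1
slot 6 (MUL): ISSUE — free A0,Mu1,Ld0,B1 rp1 wp0

reason(slot 5) = WAW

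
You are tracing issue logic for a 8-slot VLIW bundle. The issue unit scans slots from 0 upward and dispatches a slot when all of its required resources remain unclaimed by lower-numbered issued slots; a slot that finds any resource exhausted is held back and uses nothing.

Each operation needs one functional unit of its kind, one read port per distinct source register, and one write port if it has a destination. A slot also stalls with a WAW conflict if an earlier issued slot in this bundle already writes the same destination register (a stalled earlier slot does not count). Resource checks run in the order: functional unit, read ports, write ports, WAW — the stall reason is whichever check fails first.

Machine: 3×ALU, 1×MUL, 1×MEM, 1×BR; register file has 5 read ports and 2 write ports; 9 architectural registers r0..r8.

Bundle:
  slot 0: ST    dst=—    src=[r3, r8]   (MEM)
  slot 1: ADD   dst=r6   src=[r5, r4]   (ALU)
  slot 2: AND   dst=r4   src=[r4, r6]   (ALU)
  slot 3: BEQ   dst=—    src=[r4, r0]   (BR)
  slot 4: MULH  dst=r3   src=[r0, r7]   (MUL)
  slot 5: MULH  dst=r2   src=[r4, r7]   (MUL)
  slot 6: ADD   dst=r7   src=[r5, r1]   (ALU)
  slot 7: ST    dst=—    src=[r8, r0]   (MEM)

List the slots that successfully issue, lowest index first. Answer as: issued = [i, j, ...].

issued = [0, 1]

[0] MEM needs rd=2 wr=0: ok; after: ALU=3 MUL=1 MEM=0 BR=1, R=3, W=2
[1] ALU needs rd=2 wr=1: ok; after: ALU=2 MUL=1 MEM=0 BR=1, R=1, W=1
[2] ALU needs rd=2 wr=1: RD_PORT; after: ALU=2 MUL=1 MEM=0 BR=1, R=1, W=1
[3] BR needs rd=2 wr=0: RD_PORT; after: ALU=2 MUL=1 MEM=0 BR=1, R=1, W=1
[4] MUL needs rd=2 wr=1: RD_PORT; after: ALU=2 MUL=1 MEM=0 BR=1, R=1, W=1
[5] MUL needs rd=2 wr=1: RD_PORT; after: ALU=2 MUL=1 MEM=0 BR=1, R=1, W=1
[6] ALU needs rd=2 wr=1: RD_PORT; after: ALU=2 MUL=1 MEM=0 BR=1, R=1, W=1
[7] MEM needs rd=2 wr=0: FU; after: ALU=2 MUL=1 MEM=0 BR=1, R=1, W=1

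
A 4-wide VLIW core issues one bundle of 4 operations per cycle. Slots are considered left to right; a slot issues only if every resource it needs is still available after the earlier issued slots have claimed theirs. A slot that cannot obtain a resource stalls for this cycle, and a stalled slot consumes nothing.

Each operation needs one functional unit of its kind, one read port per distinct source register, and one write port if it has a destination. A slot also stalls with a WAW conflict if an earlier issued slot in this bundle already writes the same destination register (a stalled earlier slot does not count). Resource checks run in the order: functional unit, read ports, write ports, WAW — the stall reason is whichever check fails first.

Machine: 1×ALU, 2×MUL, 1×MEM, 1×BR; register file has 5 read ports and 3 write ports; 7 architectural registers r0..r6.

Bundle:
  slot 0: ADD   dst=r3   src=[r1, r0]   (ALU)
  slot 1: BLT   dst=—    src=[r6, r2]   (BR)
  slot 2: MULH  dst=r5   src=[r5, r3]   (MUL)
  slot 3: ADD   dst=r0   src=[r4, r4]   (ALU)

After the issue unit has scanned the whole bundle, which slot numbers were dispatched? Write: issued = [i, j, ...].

issued = [0, 1]

  0. ALU→r3 ⇒ go  {0A/2Mu/1Ld/1B | 3r 2w}
  1. BR ⇒ go  {0A/2Mu/1Ld/0B | 1r 2w}
  2. MUL→r5 ⇒ no(RD_PORT)  {0A/2Mu/1Ld/0B | 1r 2w}
  3. ALU→r0 ⇒ no(FU)  {0A/2Mu/1Ld/0B | 1r 2w}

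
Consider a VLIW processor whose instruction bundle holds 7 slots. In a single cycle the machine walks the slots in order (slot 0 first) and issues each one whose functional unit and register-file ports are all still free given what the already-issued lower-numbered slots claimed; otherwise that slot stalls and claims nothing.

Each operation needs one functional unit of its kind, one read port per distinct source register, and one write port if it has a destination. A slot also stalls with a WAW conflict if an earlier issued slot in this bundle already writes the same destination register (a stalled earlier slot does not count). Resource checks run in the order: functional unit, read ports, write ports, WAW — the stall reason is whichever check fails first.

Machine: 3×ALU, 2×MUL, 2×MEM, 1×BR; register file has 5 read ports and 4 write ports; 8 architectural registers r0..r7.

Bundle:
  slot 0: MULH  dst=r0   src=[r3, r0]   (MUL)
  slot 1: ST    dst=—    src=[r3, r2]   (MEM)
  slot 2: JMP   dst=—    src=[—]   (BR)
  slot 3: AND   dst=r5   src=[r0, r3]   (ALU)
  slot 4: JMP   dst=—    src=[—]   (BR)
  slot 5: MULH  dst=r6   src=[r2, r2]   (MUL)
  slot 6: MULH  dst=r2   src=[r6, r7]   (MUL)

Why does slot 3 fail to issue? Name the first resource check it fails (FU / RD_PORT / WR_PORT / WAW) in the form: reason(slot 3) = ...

[0] MUL needs rd=2 wr=1: ok; after: ALU=3 MUL=1 MEM=2 BR=1, R=3, W=3
[1] MEM needs rd=2 wr=0: ok; after: ALU=3 MUL=1 MEM=1 BR=1, R=1, W=3
[2] BR needs rd=0 wr=0: ok; after: ALU=3 MUL=1 MEM=1 BR=0, R=1, W=3
[3] ALU needs rd=2 wr=1: RD_PORT; after: ALU=3 MUL=1 MEM=1 BR=0, R=1, W=3
[4] BR needs rd=0 wr=0: FU; after: ALU=3 MUL=1 MEM=1 BR=0, R=1, W=3
[5] MUL needs rd=1 wr=1: ok; after: ALU=3 MUL=0 MEM=1 BR=0, R=0, W=2
[6] MUL needs rd=2 wr=1: FU; after: ALU=3 MUL=0 MEM=1 BR=0, R=0, W=2

reason(slot 3) = RD_PORT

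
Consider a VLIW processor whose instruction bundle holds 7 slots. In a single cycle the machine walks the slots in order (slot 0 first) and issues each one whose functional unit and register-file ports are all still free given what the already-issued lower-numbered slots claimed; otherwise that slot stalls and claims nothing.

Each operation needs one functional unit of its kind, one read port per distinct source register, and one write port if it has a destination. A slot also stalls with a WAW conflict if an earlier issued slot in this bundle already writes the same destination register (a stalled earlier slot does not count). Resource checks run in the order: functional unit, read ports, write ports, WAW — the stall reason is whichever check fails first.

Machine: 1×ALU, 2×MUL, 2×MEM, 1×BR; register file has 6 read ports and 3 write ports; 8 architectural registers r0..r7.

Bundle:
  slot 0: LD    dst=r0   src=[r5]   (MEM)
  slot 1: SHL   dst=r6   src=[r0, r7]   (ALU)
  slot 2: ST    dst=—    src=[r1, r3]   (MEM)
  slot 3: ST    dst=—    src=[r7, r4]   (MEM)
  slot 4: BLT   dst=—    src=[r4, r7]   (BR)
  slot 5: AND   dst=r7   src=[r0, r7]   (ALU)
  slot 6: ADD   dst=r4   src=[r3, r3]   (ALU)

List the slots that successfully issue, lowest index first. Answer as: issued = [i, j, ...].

issued = [0, 1, 2]

slot 0 (MEM): ISSUE — free A1,Mu2,Ld1,B1 rp5 wp2
slot 1 (ALU): ISSUE — free A0,Mu2,Ld1,B1 rp3 wp1
slot 2 (MEM): ISSUE — free A0,Mu2,Ld0,B1 rp1 wp1
slot 3 (MEM): stall FU — free A0,Mu2,Ld0,B1 rp1 wp1
slot 4 (BR): stall RD_PORT — free A0,Mu2,Ld0,B1 rp1 wp1
slot 5 (ALU): stall FU — free A0,Mu2,Ld0,B1 rp1 wp1
slot 6 (ALU): stall FU — free A0,Mu2,Ld0,B1 rp1 wp1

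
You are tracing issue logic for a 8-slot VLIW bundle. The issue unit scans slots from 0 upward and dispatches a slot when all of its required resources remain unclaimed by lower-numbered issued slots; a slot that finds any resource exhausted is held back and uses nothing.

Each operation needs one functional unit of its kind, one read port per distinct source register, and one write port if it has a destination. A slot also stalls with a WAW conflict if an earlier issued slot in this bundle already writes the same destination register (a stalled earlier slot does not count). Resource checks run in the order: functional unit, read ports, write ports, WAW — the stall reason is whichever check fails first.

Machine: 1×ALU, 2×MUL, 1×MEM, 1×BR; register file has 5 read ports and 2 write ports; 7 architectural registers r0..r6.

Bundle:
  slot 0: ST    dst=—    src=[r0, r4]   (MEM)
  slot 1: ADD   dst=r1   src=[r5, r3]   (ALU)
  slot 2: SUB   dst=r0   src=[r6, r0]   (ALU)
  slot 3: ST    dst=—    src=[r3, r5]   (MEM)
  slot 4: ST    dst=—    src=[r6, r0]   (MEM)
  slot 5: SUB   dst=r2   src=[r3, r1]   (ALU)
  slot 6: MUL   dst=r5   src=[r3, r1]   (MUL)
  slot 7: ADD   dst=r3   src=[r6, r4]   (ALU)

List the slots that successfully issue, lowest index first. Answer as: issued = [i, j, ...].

issued = [0, 1]

  0. MEM ⇒ go  {1A/2Mu/0Ld/1B | 3r 2w}
  1. ALU→r1 ⇒ go  {0A/2Mu/0Ld/1B | 1r 1w}
  2. ALU→r0 ⇒ no(FU)  {0A/2Mu/0Ld/1B | 1r 1w}
  3. MEM ⇒ no(FU)  {0A/2Mu/0Ld/1B | 1r 1w}
  4. MEM ⇒ no(FU)  {0A/2Mu/0Ld/1B | 1r 1w}
  5. ALU→r2 ⇒ no(FU)  {0A/2Mu/0Ld/1B | 1r 1w}
  6. MUL→r5 ⇒ no(RD_PORT)  {0A/2Mu/0Ld/1B | 1r 1w}
  7. ALU→r3 ⇒ no(FU)  {0A/2Mu/0Ld/1B | 1r 1w}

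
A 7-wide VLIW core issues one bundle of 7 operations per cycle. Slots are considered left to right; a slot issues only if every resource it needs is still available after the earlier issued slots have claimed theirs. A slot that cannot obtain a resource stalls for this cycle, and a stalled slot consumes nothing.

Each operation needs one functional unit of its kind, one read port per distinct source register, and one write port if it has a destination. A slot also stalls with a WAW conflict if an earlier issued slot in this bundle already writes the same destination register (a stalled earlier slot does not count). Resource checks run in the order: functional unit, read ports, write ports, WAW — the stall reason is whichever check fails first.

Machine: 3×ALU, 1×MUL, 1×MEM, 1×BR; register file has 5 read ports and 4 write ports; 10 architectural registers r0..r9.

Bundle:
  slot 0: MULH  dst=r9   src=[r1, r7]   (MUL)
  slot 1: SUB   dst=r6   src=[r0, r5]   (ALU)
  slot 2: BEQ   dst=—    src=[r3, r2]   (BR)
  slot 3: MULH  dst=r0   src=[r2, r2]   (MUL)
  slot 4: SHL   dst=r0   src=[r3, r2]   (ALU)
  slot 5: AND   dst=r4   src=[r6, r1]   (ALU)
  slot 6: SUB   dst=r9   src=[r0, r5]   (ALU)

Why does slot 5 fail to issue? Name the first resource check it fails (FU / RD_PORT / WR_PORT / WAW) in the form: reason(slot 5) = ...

reason(slot 5) = RD_PORT

[0] MUL needs rd=2 wr=1: ok; after: ALU=3 MUL=0 MEM=1 BR=1, R=3, W=3
[1] ALU needs rd=2 wr=1: ok; after: ALU=2 MUL=0 MEM=1 BR=1, R=1, W=2
[2] BR needs rd=2 wr=0: RD_PORT; after: ALU=2 MUL=0 MEM=1 BR=1, R=1, W=2
[3] MUL needs rd=1 wr=1: FU; after: ALU=2 MUL=0 MEM=1 BR=1, R=1, W=2
[4] ALU needs rd=2 wr=1: RD_PORT; after: ALU=2 MUL=0 MEM=1 BR=1, R=1, W=2
[5] ALU needs rd=2 wr=1: RD_PORT; after: ALU=2 MUL=0 MEM=1 BR=1, R=1, W=2
[6] ALU needs rd=2 wr=1: RD_PORT; after: ALU=2 MUL=0 MEM=1 BR=1, R=1, W=2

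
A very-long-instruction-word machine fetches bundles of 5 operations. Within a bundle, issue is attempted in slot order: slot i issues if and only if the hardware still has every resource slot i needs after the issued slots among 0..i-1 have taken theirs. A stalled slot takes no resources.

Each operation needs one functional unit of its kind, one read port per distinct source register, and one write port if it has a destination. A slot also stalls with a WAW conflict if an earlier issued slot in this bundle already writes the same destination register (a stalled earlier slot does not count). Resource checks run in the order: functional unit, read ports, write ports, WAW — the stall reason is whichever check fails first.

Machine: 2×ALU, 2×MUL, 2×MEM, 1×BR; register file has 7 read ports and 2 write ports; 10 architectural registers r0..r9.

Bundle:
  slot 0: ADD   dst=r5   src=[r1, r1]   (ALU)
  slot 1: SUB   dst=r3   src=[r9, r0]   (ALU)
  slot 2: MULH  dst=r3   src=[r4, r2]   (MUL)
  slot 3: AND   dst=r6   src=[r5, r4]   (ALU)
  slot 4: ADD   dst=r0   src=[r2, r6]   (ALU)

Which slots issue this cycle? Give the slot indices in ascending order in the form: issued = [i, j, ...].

issued = [0, 1]

slot 0 (ALU): ISSUE — free A1,Mu2,Ld2,B1 rp6 wp1
slot 1 (ALU): ISSUE — free A0,Mu2,Ld2,B1 rp4 wp0
slot 2 (MUL): stall WR_PORT — free A0,Mu2,Ld2,B1 rp4 wp0
slot 3 (ALU): stall FU — free A0,Mu2,Ld2,B1 rp4 wp0
slot 4 (ALU): stall FU — free A0,Mu2,Ld2,B1 rp4 wp0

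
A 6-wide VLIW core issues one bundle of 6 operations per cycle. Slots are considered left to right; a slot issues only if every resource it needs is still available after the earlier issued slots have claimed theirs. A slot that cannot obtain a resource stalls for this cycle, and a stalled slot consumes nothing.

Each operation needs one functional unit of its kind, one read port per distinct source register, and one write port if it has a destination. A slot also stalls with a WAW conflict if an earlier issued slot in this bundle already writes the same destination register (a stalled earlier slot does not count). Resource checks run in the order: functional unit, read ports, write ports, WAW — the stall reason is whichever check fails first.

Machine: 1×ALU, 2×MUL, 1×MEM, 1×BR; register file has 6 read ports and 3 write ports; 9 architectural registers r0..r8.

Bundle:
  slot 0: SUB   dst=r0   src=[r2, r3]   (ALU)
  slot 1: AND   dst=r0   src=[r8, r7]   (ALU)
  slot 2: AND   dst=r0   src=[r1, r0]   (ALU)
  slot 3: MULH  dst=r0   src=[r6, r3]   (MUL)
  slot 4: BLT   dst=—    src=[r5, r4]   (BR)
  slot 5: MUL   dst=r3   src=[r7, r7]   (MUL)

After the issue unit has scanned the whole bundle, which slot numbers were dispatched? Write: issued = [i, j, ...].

issued = [0, 4, 5]

#0 ALU src=r2,r3 dispatched  <A:0 Mu:2 Ld:1 B:1 rd:4 wr:2>
#1 ALU src=r8,r7 held:FU  <A:0 Mu:2 Ld:1 B:1 rd:4 wr:2>
#2 ALU src=r1,r0 held:FU  <A:0 Mu:2 Ld:1 B:1 rd:4 wr:2>
#3 MUL src=r6,r3 held:WAW  <A:0 Mu:2 Ld:1 B:1 rd:4 wr:2>
#4 BR src=r5,r4 dispatched  <A:0 Mu:2 Ld:1 B:0 rd:2 wr:2>
#5 MUL src=r7,r7 dispatched  <A:0 Mu:1 Ld:1 B:0 rd:1 wr:1>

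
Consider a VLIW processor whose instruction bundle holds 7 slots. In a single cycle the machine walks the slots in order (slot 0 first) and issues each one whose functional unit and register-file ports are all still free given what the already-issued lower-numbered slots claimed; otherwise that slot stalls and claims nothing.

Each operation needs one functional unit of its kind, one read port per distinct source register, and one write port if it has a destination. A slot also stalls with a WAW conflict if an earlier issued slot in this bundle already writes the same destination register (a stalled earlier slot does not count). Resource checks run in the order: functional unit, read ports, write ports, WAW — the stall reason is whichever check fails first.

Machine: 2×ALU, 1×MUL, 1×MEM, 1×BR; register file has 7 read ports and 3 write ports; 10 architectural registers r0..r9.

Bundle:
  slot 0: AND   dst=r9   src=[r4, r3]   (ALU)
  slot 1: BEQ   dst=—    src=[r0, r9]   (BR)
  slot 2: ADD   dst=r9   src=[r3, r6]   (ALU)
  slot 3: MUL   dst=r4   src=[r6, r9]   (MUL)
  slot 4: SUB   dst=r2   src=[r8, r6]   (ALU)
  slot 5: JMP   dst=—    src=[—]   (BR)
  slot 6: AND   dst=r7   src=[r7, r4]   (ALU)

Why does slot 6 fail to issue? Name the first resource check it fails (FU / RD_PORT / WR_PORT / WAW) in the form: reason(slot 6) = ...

reason(slot 6) = RD_PORT

[0] ALU needs rd=2 wr=1: ok; after: ALU=1 MUL=1 MEM=1 BR=1, R=5, W=2
[1] BR needs rd=2 wr=0: ok; after: ALU=1 MUL=1 MEM=1 BR=0, R=3, W=2
[2] ALU needs rd=2 wr=1: WAW; after: ALU=1 MUL=1 MEM=1 BR=0, R=3, W=2
[3] MUL needs rd=2 wr=1: ok; after: ALU=1 MUL=0 MEM=1 BR=0, R=1, W=1
[4] ALU needs rd=2 wr=1: RD_PORT; after: ALU=1 MUL=0 MEM=1 BR=0, R=1, W=1
[5] BR needs rd=0 wr=0: FU; after: ALU=1 MUL=0 MEM=1 BR=0, R=1, W=1
[6] ALU needs rd=2 wr=1: RD_PORT; after: ALU=1 MUL=0 MEM=1 BR=0, R=1, W=1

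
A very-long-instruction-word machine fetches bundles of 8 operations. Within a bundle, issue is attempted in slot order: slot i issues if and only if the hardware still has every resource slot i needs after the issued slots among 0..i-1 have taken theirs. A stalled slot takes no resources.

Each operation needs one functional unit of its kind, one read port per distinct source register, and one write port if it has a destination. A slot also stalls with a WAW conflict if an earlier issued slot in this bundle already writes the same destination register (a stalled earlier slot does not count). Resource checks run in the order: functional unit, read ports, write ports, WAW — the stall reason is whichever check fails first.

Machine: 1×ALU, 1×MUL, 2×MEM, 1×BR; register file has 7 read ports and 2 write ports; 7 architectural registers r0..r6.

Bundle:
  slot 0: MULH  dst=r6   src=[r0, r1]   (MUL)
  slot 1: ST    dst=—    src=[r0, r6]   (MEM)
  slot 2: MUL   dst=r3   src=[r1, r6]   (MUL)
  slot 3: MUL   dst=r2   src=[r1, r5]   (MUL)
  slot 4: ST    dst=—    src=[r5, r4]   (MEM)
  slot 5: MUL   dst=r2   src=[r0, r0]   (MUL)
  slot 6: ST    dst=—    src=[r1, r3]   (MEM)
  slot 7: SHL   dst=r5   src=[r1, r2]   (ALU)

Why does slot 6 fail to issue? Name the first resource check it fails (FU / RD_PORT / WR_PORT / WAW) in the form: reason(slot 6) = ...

reason(slot 6) = FU

[0] MUL needs rd=2 wr=1: ok; after: ALU=1 MUL=0 MEM=2 BR=1, R=5, W=1
[1] MEM needs rd=2 wr=0: ok; after: ALU=1 MUL=0 MEM=1 BR=1, R=3, W=1
[2] MUL needs rd=2 wr=1: FU; after: ALU=1 MUL=0 MEM=1 BR=1, R=3, W=1
[3] MUL needs rd=2 wr=1: FU; after: ALU=1 MUL=0 MEM=1 BR=1, R=3, W=1
[4] MEM needs rd=2 wr=0: ok; after: ALU=1 MUL=0 MEM=0 BR=1, R=1, W=1
[5] MUL needs rd=1 wr=1: FU; after: ALU=1 MUL=0 MEM=0 BR=1, R=1, W=1
[6] MEM needs rd=2 wr=0: FU; after: ALU=1 MUL=0 MEM=0 BR=1, R=1, W=1
[7] ALU needs rd=2 wr=1: RD_PORT; after: ALU=1 MUL=0 MEM=0 BR=1, R=1, W=1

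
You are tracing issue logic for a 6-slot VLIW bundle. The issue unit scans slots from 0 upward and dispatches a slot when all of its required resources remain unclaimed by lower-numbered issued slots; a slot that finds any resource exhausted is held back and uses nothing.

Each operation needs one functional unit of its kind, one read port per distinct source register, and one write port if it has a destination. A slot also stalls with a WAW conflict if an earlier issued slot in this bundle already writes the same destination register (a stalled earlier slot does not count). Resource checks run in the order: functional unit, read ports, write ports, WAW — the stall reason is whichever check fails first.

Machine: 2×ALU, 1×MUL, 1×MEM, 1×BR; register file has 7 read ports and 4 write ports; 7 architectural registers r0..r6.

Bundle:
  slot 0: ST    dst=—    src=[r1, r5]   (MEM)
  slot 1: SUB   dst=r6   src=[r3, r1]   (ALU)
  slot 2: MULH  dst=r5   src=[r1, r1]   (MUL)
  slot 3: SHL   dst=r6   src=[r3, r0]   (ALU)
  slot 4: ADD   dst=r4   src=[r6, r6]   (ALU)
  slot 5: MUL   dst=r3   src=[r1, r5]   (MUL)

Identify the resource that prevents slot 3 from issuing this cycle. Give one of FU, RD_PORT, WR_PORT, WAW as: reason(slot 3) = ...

reason(slot 3) = WAW

slot 0 (MEM): ISSUE — free A2,Mu1,Ld0,B1 rp5 wp4
slot 1 (ALU): ISSUE — free A1,Mu1,Ld0,B1 rp3 wp3
slot 2 (MUL): ISSUE — free A1,Mu0,Ld0,B1 rp2 wp2
slot 3 (ALU): stall WAW — free A1,Mu0,Ld0,B1 rp2 wp2
slot 4 (ALU): ISSUE — free A0,Mu0,Ld0,B1 rp1 wp1
slot 5 (MUL): stall FU — free A0,Mu0,Ld0,B1 rp1 wp1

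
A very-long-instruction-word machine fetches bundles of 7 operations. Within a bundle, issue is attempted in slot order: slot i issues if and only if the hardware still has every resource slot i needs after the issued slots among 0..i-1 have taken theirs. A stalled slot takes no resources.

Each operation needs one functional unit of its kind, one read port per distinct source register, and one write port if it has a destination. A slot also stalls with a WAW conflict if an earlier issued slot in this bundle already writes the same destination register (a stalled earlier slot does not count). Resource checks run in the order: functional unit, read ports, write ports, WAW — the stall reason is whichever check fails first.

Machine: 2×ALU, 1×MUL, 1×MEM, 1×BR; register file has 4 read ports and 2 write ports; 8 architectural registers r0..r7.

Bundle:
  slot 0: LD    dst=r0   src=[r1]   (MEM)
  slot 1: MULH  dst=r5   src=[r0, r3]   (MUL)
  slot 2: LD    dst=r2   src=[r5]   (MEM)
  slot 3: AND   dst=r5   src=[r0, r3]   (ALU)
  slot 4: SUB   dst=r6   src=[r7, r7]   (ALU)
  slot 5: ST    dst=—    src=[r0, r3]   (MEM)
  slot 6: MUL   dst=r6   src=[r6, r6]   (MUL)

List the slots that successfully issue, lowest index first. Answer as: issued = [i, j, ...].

slot 0 (MEM): ISSUE — free A2,Mu1,Ld0,B1 rp3 wp1
slot 1 (MUL): ISSUE — free A2,Mu0,Ld0,B1 rp1 wp0
slot 2 (MEM): stall FU — free A2,Mu0,Ld0,B1 rp1 wp0
slot 3 (ALU): stall RD_PORT — free A2,Mu0,Ld0,B1 rp1 wp0
slot 4 (ALU): stall WR_PORT — free A2,Mu0,Ld0,B1 rp1 wp0
slot 5 (MEM): stall FU — free A2,Mu0,Ld0,B1 rp1 wp0
slot 6 (MUL): stall FU — free A2,Mu0,Ld0,B1 rp1 wp0

issued = [0, 1]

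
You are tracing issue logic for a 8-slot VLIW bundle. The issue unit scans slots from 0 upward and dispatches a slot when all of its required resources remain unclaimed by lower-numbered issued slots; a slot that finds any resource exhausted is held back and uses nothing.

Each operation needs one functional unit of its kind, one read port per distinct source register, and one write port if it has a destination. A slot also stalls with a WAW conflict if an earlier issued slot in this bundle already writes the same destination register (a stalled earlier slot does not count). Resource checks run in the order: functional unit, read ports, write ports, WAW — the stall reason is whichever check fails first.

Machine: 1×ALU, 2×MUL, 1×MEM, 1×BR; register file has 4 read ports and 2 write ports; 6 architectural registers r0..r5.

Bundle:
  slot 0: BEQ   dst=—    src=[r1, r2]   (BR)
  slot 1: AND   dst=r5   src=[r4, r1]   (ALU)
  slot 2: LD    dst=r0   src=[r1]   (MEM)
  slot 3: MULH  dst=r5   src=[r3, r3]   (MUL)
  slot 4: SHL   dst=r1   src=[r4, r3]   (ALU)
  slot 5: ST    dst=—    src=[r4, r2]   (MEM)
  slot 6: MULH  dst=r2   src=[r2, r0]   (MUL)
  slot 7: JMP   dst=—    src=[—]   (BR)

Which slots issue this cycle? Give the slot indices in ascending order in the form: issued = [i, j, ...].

slot 0 (BR): ISSUE — free A1,Mu2,Ld1,B0 rp2 wp2
slot 1 (ALU): ISSUE — free A0,Mu2,Ld1,B0 rp0 wp1
slot 2 (MEM): stall RD_PORT — free A0,Mu2,Ld1,B0 rp0 wp1
slot 3 (MUL): stall RD_PORT — free A0,Mu2,Ld1,B0 rp0 wp1
slot 4 (ALU): stall FU — free A0,Mu2,Ld1,B0 rp0 wp1
slot 5 (MEM): stall RD_PORT — free A0,Mu2,Ld1,B0 rp0 wp1
slot 6 (MUL): stall RD_PORT — free A0,Mu2,Ld1,B0 rp0 wp1
slot 7 (BR): stall FU — free A0,Mu2,Ld1,B0 rp0 wp1

issued = [0, 1]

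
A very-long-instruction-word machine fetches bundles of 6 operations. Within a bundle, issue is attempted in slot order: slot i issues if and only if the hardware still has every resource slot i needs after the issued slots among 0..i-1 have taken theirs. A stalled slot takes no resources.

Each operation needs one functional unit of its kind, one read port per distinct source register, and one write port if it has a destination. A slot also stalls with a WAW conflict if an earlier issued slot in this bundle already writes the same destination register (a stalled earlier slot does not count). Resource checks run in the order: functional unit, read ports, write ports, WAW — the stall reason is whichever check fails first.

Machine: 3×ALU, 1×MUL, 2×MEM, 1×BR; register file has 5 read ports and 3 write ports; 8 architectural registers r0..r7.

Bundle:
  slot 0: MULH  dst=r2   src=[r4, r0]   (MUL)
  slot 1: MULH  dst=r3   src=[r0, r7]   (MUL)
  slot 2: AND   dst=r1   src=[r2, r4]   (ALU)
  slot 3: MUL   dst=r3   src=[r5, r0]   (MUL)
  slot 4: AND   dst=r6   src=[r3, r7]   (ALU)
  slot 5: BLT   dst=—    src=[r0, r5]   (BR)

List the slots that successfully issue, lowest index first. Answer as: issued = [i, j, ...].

slot 0 (MUL): ISSUE — free A3,Mu0,Ld2,B1 rp3 wp2
slot 1 (MUL): stall FU — free A3,Mu0,Ld2,B1 rp3 wp2
slot 2 (ALU): ISSUE — free A2,Mu0,Ld2,B1 rp1 wp1
slot 3 (MUL): stall FU — free A2,Mu0,Ld2,B1 rp1 wp1
slot 4 (ALU): stall RD_PORT — free A2,Mu0,Ld2,B1 rp1 wp1
slot 5 (BR): stall RD_PORT — free A2,Mu0,Ld2,B1 rp1 wp1

issued = [0, 2]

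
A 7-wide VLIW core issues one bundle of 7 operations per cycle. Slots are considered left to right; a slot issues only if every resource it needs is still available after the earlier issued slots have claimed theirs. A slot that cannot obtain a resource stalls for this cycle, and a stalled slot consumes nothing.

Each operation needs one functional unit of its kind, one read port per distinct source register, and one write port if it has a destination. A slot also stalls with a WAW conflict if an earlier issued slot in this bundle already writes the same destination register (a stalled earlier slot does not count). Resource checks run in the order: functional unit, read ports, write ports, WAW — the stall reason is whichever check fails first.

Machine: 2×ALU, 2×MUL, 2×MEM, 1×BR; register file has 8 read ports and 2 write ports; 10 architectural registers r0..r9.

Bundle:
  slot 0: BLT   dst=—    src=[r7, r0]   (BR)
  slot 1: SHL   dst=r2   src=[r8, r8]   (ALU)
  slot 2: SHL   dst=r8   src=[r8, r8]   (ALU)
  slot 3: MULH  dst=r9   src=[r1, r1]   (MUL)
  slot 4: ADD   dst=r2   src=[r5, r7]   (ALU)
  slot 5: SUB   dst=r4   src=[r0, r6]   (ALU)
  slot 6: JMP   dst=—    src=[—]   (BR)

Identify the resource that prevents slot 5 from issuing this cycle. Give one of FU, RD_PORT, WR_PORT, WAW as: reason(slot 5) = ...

(0) want 1×BR +2rd +0wr — yes → AL2|MU2|ME2|BR0|rd6|wr2
(1) want 1×ALU +1rd +1wr — yes → AL1|MU2|ME2|BR0|rd5|wr1
(2) want 1×ALU +1rd +1wr — yes → AL0|MU2|ME2|BR0|rd4|wr0
(3) want 1×MUL +1rd +1wr — WR_PORT → AL0|MU2|ME2|BR0|rd4|wr0
(4) want 1×ALU +2rd +1wr — FU → AL0|MU2|ME2|BR0|rd4|wr0
(5) want 1×ALU +2rd +1wr — FU → AL0|MU2|ME2|BR0|rd4|wr0
(6) want 1×BR +0rd +0wr — FU → AL0|MU2|ME2|BR0|rd4|wr0

reason(slot 5) = FU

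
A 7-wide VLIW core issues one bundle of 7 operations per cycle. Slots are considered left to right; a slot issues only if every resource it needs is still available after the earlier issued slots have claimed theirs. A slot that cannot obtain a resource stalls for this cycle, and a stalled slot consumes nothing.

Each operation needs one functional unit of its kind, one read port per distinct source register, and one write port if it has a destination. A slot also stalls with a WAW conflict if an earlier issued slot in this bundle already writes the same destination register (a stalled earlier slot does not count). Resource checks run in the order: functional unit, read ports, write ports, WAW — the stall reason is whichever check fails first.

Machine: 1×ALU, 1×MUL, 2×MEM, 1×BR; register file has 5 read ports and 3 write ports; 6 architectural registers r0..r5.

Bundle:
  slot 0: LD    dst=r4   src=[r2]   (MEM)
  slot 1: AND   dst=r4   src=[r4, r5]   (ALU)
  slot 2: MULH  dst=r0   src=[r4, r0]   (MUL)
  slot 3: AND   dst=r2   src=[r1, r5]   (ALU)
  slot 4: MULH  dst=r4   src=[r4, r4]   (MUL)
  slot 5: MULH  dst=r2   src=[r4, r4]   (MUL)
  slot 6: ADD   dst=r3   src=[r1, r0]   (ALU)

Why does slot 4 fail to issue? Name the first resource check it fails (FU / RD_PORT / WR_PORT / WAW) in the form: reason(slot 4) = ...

reason(slot 4) = FU

(0) want 1×MEM +1rd +1wr — yes → AL1|MU1|ME1|BR1|rd4|wr2
(1) want 1×ALU +2rd +1wr — WAW → AL1|MU1|ME1|BR1|rd4|wr2
(2) want 1×MUL +2rd +1wr — yes → AL1|MU0|ME1|BR1|rd2|wr1
(3) want 1×ALU +2rd +1wr — yes → AL0|MU0|ME1|BR1|rd0|wr0
(4) want 1×MUL +1rd +1wr — FU → AL0|MU0|ME1|BR1|rd0|wr0
(5) want 1×MUL +1rd +1wr — FU → AL0|MU0|ME1|BR1|rd0|wr0
(6) want 1×ALU +2rd +1wr — FU → AL0|MU0|ME1|BR1|rd0|wr0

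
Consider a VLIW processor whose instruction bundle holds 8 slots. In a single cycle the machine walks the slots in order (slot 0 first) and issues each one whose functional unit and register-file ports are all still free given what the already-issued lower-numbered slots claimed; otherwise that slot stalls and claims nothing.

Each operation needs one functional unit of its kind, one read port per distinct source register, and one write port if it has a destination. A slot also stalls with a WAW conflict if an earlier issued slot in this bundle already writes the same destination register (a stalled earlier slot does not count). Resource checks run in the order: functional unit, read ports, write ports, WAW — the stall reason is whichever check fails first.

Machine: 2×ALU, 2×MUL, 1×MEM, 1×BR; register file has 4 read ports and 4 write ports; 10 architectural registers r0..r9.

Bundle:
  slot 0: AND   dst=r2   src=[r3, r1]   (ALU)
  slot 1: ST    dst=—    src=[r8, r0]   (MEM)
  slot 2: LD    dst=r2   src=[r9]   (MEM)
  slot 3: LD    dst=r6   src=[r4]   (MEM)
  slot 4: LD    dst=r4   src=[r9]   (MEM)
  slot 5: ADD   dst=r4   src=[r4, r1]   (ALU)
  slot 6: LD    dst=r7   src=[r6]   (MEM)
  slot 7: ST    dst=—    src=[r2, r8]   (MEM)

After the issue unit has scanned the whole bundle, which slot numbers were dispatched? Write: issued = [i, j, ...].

issued = [0, 1]

slot 0 (ALU): ISSUE — free A1,Mu2,Ld1,B1 rp2 wp3
slot 1 (MEM): ISSUE — free A1,Mu2,Ld0,B1 rp0 wp3
slot 2 (MEM): stall FU — free A1,Mu2,Ld0,B1 rp0 wp3
slot 3 (MEM): stall FU — free A1,Mu2,Ld0,B1 rp0 wp3
slot 4 (MEM): stall FU — free A1,Mu2,Ld0,B1 rp0 wp3
slot 5 (ALU): stall RD_PORT — free A1,Mu2,Ld0,B1 rp0 wp3
slot 6 (MEM): stall FU — free A1,Mu2,Ld0,B1 rp0 wp3
slot 7 (MEM): stall FU — free A1,Mu2,Ld0,B1 rp0 wp3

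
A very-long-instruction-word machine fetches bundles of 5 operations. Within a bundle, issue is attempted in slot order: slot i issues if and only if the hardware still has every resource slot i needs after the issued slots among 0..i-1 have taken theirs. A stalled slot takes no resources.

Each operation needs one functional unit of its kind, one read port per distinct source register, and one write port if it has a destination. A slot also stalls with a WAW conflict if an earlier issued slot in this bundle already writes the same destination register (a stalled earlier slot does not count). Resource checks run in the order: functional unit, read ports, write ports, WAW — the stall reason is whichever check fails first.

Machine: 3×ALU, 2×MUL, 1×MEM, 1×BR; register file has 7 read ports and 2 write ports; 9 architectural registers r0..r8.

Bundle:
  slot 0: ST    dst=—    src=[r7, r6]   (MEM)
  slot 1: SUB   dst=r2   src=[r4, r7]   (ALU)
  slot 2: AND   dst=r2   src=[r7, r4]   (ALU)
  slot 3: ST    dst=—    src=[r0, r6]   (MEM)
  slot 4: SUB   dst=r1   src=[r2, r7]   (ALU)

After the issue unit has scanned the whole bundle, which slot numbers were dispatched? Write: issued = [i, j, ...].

slot 0 (MEM): ISSUE — free A3,Mu2,Ld0,B1 rp5 wp2
slot 1 (ALU): ISSUE — free A2,Mu2,Ld0,B1 rp3 wp1
slot 2 (ALU): stall WAW — free A2,Mu2,Ld0,B1 rp3 wp1
slot 3 (MEM): stall FU — free A2,Mu2,Ld0,B1 rp3 wp1
slot 4 (ALU): ISSUE — free A1,Mu2,Ld0,B1 rp1 wp0

issued = [0, 1, 4]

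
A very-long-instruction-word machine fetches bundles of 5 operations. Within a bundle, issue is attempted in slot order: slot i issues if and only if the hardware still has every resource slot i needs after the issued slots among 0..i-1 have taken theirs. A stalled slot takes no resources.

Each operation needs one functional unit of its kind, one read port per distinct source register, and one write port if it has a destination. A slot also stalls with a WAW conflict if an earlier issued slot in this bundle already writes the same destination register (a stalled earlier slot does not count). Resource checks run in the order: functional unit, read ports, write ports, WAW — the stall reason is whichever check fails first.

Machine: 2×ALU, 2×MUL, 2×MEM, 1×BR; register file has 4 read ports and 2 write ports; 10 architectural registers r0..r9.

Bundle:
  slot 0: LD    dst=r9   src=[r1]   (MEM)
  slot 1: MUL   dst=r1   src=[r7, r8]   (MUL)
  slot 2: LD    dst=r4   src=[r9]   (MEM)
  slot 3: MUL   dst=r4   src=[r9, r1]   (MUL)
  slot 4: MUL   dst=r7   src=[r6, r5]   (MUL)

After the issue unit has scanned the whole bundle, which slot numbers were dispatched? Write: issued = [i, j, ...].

#0 MEM src=r1 dispatched  <A:2 Mu:2 Ld:1 B:1 rd:3 wr:1>
#1 MUL src=r7,r8 dispatched  <A:2 Mu:1 Ld:1 B:1 rd:1 wr:0>
#2 MEM src=r9 held:WR_PORT  <A:2 Mu:1 Ld:1 B:1 rd:1 wr:0>
#3 MUL src=r9,r1 held:RD_PORT  <A:2 Mu:1 Ld:1 B:1 rd:1 wr:0>
#4 MUL src=r6,r5 held:RD_PORT  <A:2 Mu:1 Ld:1 B:1 rd:1 wr:0>

issued = [0, 1]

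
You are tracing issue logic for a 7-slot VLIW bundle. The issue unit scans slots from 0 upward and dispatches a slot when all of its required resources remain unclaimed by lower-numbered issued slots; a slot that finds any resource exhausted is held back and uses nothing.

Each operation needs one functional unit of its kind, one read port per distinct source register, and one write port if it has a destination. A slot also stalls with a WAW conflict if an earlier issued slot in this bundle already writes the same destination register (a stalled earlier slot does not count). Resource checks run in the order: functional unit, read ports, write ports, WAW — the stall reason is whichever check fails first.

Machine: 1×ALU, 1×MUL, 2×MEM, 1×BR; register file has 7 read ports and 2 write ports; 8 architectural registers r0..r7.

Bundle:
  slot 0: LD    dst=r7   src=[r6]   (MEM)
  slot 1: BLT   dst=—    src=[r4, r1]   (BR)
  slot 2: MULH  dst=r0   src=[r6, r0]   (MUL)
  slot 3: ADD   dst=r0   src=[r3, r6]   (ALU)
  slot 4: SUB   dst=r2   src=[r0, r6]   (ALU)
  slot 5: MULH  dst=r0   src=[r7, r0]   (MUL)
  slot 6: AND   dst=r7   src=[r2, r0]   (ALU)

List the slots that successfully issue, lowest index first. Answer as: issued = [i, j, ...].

issued = [0, 1, 2]

[0] MEM needs rd=1 wr=1: ok; after: ALU=1 MUL=1 MEM=1 BR=1, R=6, W=1
[1] BR needs rd=2 wr=0: ok; after: ALU=1 MUL=1 MEM=1 BR=0, R=4, W=1
[2] MUL needs rd=2 wr=1: ok; after: ALU=1 MUL=0 MEM=1 BR=0, R=2, W=0
[3] ALU needs rd=2 wr=1: WR_PORT; after: ALU=1 MUL=0 MEM=1 BR=0, R=2, W=0
[4] ALU needs rd=2 wr=1: WR_PORT; after: ALU=1 MUL=0 MEM=1 BR=0, R=2, W=0
[5] MUL needs rd=2 wr=1: FU; after: ALU=1 MUL=0 MEM=1 BR=0, R=2, W=0
[6] ALU needs rd=2 wr=1: WR_PORT; after: ALU=1 MUL=0 MEM=1 BR=0, R=2, W=0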